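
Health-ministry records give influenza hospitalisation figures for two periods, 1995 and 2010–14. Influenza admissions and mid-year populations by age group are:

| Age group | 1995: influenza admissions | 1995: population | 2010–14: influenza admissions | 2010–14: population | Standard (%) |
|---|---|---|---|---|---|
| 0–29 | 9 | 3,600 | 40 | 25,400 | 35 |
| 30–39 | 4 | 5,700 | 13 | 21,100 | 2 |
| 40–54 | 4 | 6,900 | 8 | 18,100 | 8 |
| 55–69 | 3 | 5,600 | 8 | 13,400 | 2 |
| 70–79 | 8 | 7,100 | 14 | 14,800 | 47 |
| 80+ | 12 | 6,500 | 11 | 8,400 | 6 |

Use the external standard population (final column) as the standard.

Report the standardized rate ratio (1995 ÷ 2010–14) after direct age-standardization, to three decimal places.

Age-specific rates per 100,000 for 1995: 250.00, 70.18, 57.97, 53.57, 112.68, 184.62.
For 2010–14: 157.48, 61.61, 44.20, 59.70, 94.59, 130.95.
Standard weights: 0.35, 0.02, 0.08, 0.02, 0.47, 0.06.
1995: 0.3500×250.00 + 0.0200×70.18 + 0.0800×57.97 + 0.0200×53.57 + 0.4700×112.68 + 0.0600×184.62 = 158.6473 per 100,000.
2010–14: 0.3500×157.48 + 0.0200×61.61 + 0.0800×44.20 + 0.0200×59.70 + 0.4700×94.59 + 0.0600×130.95 = 113.3969 per 100,000.
Ratio = 158.6473 ÷ 113.3969 = 1.39904.

1.399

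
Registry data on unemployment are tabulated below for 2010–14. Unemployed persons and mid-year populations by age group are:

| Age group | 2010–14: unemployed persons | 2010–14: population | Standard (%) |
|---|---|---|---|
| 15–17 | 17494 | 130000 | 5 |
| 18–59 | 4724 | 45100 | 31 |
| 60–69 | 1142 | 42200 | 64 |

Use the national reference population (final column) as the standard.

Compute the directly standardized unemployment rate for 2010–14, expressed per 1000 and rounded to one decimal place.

Age-specific rates per 1000 for 2010–14: 134.569, 104.745, 27.062.
Standard weights: 0.05, 0.31, 0.64.
Standardized rate: 0.0500×134.569 + 0.3100×104.745 + 0.6400×27.062 = 56.5188 per 1000.

56.5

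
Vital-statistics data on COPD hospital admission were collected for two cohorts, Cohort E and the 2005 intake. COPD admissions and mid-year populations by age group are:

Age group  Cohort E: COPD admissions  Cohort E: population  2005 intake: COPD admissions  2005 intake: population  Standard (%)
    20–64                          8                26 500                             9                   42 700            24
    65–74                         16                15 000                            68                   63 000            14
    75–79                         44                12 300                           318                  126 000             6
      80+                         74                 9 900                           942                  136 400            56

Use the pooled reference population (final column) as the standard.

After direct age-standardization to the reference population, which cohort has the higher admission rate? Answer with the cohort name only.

Cohort E

Age-specific rates per 10 000 for Cohort E: 3.02, 10.67, 35.77, 74.75.
For the 2005 intake: 2.11, 10.79, 25.24, 69.06.
Standard weights: 0.24, 0.14, 0.06, 0.56.
Cohort E: 0.2400×3.02 + 0.1400×10.67 + 0.0600×35.77 + 0.5600×74.75 = 46.2228 per 10 000.
The 2005 intake: 0.2400×2.11 + 0.1400×10.79 + 0.0600×25.24 + 0.5600×69.06 = 42.2057 per 10 000.
The crude rates (22.29 vs 36.32) would put the 2005 intake higher, but that reflects its age composition; once standardized to a common age structure, Cohort E has the higher underlying rate.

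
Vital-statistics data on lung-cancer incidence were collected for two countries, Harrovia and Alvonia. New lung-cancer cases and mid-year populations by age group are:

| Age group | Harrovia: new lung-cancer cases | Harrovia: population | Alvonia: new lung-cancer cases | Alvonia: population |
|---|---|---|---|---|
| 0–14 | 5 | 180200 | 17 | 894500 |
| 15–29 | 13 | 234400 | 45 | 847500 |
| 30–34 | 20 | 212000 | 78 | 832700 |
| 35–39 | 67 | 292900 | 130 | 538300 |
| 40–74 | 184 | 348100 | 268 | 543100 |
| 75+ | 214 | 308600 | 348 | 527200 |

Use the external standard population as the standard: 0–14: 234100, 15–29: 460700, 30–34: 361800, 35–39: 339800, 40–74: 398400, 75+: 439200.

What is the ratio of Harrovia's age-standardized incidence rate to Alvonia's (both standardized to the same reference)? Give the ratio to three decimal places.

Age-specific rates per 100000 for Harrovia: 2.77, 5.55, 9.43, 22.87, 52.86, 69.35.
For Alvonia: 1.90, 5.31, 9.37, 24.15, 49.35, 66.01.
Standard total = 2234000; weights = 0.1048, 0.2062, 0.1620, 0.1521, 0.1783, 0.1966.
Harrovia: 0.1048×2.77 + 0.2062×5.55 + 0.1620×9.43 + 0.1521×22.87 + 0.1783×52.86 + 0.1966×69.35 = 29.5013 per 100000.
Alvonia: 0.1048×1.90 + 0.2062×5.31 + 0.1620×9.37 + 0.1521×24.15 + 0.1783×49.35 + 0.1966×66.01 = 28.2619 per 100000.
Ratio = 29.5013 ÷ 28.2619 = 1.04385.

1.044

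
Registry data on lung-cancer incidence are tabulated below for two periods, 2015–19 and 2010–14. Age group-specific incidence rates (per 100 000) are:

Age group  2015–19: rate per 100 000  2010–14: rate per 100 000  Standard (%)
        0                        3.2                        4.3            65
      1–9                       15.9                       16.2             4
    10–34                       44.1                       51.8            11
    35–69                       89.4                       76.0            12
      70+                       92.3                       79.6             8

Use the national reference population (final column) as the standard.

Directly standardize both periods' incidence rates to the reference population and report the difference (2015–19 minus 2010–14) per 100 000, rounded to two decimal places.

1.05

Standard weights: 0.65, 0.04, 0.11, 0.12, 0.08.
2015–19: 0.6500×3.2 + 0.0400×15.9 + 0.1100×44.1 + 0.1200×89.4 + 0.0800×92.3 = 25.6790 per 100 000.
2010–14: 0.6500×4.3 + 0.0400×16.2 + 0.1100×51.8 + 0.1200×76.0 + 0.0800×79.6 = 24.6290 per 100 000.
Difference = 25.6790 − 24.6290 = 1.0500.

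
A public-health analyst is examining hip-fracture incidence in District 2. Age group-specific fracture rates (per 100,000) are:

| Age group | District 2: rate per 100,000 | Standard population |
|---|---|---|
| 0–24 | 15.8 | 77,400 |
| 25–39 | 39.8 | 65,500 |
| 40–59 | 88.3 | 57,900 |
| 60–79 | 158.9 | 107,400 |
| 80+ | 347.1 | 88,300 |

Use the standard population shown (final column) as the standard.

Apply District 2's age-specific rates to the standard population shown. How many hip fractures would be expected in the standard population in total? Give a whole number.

Expected hip fractures = Σ (standard pop × age-specific rate ÷ 100,000)
= 77,400×15.8/100,000 + 65,500×39.8/100,000 + 57,900×88.3/100,000 + 107,400×158.9/100,000 + 88,300×347.1/100,000
= 12.23 + 26.07 + 51.13 + 170.66 + 306.49 = 566.57.

567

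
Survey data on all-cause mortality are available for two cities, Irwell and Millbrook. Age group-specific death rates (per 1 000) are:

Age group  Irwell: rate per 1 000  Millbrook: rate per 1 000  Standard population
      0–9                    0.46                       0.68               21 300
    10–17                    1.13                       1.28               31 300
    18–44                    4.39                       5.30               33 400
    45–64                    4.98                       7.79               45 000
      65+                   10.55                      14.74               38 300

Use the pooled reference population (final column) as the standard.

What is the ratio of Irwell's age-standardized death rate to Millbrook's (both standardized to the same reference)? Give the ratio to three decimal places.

Standard total = 169 300; weights = 0.1258, 0.1849, 0.1973, 0.2658, 0.2262.
Irwell: 0.1258×0.46 + 0.1849×1.13 + 0.1973×4.39 + 0.2658×4.98 + 0.2262×10.55 = 4.8432 per 1 000.
Millbrook: 0.1258×0.68 + 0.1849×1.28 + 0.1973×5.30 + 0.2658×7.79 + 0.2262×14.74 = 6.7729 per 1 000.
Ratio = 4.8432 ÷ 6.7729 = 0.71508.

0.715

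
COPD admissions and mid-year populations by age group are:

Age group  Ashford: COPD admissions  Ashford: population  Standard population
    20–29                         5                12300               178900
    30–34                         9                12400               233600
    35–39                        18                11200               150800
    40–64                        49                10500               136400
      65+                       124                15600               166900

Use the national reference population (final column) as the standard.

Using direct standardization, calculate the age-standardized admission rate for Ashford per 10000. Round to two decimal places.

Age-specific rates per 10000 for Ashford: 4.07, 7.26, 16.07, 46.67, 79.49.
Standard total = 866600; weights = 0.2064, 0.2696, 0.1740, 0.1574, 0.1926.
Standardized rate: 0.2064×4.07 + 0.2696×7.26 + 0.1740×16.07 + 0.1574×46.67 + 0.1926×79.49 = 28.2461 per 10000.

28.25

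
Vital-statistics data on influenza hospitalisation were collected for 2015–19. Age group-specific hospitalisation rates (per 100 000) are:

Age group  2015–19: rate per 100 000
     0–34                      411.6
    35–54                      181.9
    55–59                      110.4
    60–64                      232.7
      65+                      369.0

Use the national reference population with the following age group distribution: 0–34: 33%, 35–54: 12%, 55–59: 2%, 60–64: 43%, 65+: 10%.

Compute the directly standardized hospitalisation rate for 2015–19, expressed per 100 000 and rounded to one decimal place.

296.8

Standard weights: 0.33, 0.12, 0.02, 0.43, 0.10.
Standardized rate: 0.3300×411.6 + 0.1200×181.9 + 0.0200×110.4 + 0.4300×232.7 + 0.1000×369.0 = 296.8250 per 100 000.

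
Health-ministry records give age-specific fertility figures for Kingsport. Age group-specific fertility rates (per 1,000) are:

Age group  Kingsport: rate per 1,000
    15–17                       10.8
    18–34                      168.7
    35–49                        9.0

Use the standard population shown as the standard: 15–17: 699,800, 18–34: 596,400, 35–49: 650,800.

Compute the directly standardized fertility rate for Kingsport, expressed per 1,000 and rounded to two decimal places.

58.57

Standard total = 1,947,000; weights = 0.3594, 0.3063, 0.3343.
Standardized rate: 0.3594×10.8 + 0.3063×168.7 + 0.3343×9.0 = 58.5659 per 1,000.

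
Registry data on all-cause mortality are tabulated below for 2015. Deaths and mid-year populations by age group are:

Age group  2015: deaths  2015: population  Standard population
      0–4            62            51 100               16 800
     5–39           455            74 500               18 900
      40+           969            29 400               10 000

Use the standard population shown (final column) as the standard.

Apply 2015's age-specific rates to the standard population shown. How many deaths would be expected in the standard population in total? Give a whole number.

465

Age-specific rates per 100 000 for 2015: 121.33, 610.74, 3295.92.
Expected deaths = Σ (standard pop × age-specific rate ÷ 100 000)
= 16 800×121.33/100 000 + 18 900×610.74/100 000 + 10 000×3295.92/100 000
= 20.38 + 115.43 + 329.59 = 465.40.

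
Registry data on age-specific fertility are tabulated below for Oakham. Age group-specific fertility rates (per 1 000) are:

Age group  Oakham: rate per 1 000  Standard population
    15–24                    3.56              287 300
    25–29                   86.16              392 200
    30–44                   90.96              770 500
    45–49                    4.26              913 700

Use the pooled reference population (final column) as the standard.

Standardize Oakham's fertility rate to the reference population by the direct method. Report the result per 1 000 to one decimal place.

Standard total = 2 363 700; weights = 0.1215, 0.1659, 0.3260, 0.3866.
Standardized rate: 0.1215×3.56 + 0.1659×86.16 + 0.3260×90.96 + 0.3866×4.26 = 46.0261 per 1 000.

46.0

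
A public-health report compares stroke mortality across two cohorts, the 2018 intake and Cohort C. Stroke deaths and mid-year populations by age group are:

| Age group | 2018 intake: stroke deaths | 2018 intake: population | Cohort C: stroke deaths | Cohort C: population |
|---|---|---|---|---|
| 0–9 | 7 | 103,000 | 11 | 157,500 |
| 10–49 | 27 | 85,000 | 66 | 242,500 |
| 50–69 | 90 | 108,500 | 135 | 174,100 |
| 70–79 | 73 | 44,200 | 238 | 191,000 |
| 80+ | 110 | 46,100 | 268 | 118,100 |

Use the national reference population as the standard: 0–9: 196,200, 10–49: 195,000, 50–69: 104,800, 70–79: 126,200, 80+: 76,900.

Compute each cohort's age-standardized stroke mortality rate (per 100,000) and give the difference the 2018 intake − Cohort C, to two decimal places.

Age-specific rates per 100,000 for the 2018 intake: 6.80, 31.76, 82.95, 165.16, 238.61.
For Cohort C: 6.98, 27.22, 77.54, 124.61, 226.93.
Standard total = 699,100; weights = 0.2806, 0.2789, 0.1499, 0.1805, 0.1100.
The 2018 intake: 0.2806×6.80 + 0.2789×31.76 + 0.1499×82.95 + 0.1805×165.16 + 0.1100×238.61 = 79.2631 per 100,000.
Cohort C: 0.2806×6.98 + 0.2789×27.22 + 0.1499×77.54 + 0.1805×124.61 + 0.1100×226.93 = 68.6310 per 100,000.
Difference = 79.2631 − 68.6310 = 10.6321.

10.63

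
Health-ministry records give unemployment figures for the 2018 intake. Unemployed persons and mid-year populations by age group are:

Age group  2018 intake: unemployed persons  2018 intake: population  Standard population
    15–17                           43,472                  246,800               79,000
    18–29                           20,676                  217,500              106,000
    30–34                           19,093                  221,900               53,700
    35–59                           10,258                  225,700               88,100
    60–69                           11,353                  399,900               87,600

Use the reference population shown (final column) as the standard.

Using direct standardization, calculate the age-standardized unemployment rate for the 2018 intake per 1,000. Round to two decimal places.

84.71

Age-specific rates per 1,000 for the 2018 intake: 176.143, 95.062, 86.043, 45.450, 28.390.
Standard total = 414,400; weights = 0.1906, 0.2558, 0.1296, 0.2126, 0.2114.
Standardized rate: 0.1906×176.143 + 0.2558×95.062 + 0.1296×86.043 + 0.2126×45.450 + 0.2114×28.390 = 84.7090 per 1,000.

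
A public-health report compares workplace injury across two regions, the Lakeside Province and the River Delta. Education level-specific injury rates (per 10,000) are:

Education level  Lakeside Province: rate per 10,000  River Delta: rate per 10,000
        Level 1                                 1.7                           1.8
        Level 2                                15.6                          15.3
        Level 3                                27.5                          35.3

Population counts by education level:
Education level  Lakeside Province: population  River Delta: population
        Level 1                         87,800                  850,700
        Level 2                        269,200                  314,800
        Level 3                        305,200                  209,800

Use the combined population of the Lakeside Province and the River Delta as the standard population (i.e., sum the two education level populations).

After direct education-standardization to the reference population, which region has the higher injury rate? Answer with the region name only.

River Delta

Combined standard total = 2,037,500; weights = 0.4606, 0.2866, 0.2528.
The Lakeside Province: 0.4606×1.7 + 0.2866×15.6 + 0.2528×27.5 = 12.2053 per 10,000.
The River Delta: 0.4606×1.8 + 0.2866×15.3 + 0.2528×35.3 = 14.1369 per 10,000.
The crude rates (19.24 vs 10.00) would put the Lakeside Province higher, but that reflects its education composition; once standardized to a common education structure, the River Delta has the higher underlying rate.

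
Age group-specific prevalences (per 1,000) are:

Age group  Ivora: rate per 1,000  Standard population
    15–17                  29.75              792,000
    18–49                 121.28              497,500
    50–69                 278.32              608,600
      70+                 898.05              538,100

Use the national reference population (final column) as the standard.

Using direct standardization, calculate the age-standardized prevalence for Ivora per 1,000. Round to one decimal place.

302.3

Standard total = 2,436,200; weights = 0.3251, 0.2042, 0.2498, 0.2209.
Standardized rate: 0.3251×29.75 + 0.2042×121.28 + 0.2498×278.32 + 0.2209×898.05 = 302.3254 per 1,000.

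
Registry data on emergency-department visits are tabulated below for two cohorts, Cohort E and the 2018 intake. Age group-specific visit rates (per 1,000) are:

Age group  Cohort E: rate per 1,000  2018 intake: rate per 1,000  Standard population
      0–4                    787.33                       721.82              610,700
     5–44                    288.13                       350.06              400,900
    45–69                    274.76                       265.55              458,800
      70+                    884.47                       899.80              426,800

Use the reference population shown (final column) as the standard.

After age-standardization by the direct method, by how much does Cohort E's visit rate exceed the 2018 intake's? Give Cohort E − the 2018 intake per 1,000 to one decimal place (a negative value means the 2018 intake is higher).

6.8

Standard total = 1,897,200; weights = 0.3219, 0.2113, 0.2418, 0.2250.
Cohort E: 0.3219×787.33 + 0.2113×288.13 + 0.2418×274.76 + 0.2250×884.47 = 579.7414 per 1,000.
The 2018 intake: 0.3219×721.82 + 0.2113×350.06 + 0.2418×265.55 + 0.2250×899.80 = 572.9620 per 1,000.
Difference = 579.7414 − 572.9620 = 6.7794.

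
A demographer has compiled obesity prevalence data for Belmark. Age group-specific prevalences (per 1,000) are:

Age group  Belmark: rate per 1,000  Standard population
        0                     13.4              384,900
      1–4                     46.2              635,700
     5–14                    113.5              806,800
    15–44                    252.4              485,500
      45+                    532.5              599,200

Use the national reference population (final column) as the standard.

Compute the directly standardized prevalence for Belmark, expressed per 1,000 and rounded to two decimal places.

194.95

Standard total = 2,912,100; weights = 0.1322, 0.2183, 0.2771, 0.1667, 0.2058.
Standardized rate: 0.1322×13.4 + 0.2183×46.2 + 0.2771×113.5 + 0.1667×252.4 + 0.2058×532.5 = 194.9497 per 1,000.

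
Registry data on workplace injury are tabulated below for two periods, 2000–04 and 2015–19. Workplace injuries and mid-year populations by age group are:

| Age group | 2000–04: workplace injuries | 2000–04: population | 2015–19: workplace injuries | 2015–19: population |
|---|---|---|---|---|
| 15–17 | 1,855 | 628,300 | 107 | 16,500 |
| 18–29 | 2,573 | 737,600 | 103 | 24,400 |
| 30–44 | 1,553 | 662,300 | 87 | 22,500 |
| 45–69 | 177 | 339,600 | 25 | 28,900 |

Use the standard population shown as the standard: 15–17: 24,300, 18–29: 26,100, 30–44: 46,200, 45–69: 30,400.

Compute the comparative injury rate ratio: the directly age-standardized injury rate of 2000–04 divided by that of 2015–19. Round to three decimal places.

0.607

Age-specific rates per 10,000 for 2000–04: 29.52, 34.88, 23.45, 5.21.
For 2015–19: 64.85, 42.21, 38.67, 8.65.
Standard total = 127,000; weights = 0.1913, 0.2055, 0.3638, 0.2394.
2000–04: 0.1913×29.52 + 0.2055×34.88 + 0.3638×23.45 + 0.2394×5.21 = 22.5958 per 10,000.
2015–19: 0.1913×64.85 + 0.2055×42.21 + 0.3638×38.67 + 0.2394×8.65 = 37.2201 per 10,000.
Ratio = 22.5958 ÷ 37.2201 = 0.60708.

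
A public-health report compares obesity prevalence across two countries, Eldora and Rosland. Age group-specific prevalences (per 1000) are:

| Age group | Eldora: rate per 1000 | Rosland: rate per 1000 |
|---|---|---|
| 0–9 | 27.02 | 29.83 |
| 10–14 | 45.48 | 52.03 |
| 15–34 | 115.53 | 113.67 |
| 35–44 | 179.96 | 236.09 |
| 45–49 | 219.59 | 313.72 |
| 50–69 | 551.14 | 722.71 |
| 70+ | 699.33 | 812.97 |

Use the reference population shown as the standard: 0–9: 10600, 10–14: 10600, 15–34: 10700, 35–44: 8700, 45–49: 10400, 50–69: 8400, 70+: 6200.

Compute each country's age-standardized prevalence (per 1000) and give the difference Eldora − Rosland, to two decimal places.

Standard total = 65600; weights = 0.1616, 0.1616, 0.1631, 0.1326, 0.1585, 0.1280, 0.0945.
Eldora: 0.1616×27.02 + 0.1616×45.48 + 0.1631×115.53 + 0.1326×179.96 + 0.1585×219.59 + 0.1280×551.14 + 0.0945×699.33 = 225.9067 per 1000.
Rosland: 0.1616×29.83 + 0.1616×52.03 + 0.1631×113.67 + 0.1326×236.09 + 0.1585×313.72 + 0.1280×722.71 + 0.0945×812.97 = 282.1926 per 1000.
Difference = 225.9067 − 282.1926 = -56.2859.

-56.29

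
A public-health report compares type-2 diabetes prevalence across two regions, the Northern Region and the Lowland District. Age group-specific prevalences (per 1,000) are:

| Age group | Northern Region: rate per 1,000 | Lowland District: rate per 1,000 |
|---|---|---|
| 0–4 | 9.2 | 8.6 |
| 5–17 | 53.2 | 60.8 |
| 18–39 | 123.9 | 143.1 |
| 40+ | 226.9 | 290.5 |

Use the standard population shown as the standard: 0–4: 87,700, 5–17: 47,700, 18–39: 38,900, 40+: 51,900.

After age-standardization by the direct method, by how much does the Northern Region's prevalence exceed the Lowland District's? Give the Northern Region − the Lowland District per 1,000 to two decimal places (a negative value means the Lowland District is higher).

-19.26

Standard total = 226,200; weights = 0.3877, 0.2109, 0.1720, 0.2294.
The Northern Region: 0.3877×9.2 + 0.2109×53.2 + 0.1720×123.9 + 0.2294×226.9 = 88.1534 per 1,000.
The Lowland District: 0.3877×8.6 + 0.2109×60.8 + 0.1720×143.1 + 0.2294×290.5 = 107.4179 per 1,000.
Difference = 88.1534 − 107.4179 = -19.2645.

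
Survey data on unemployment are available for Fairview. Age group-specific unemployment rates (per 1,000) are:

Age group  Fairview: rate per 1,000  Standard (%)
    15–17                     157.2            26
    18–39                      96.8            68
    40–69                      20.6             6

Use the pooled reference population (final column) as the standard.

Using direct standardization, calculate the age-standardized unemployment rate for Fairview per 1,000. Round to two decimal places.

107.93

Standard weights: 0.26, 0.68, 0.06.
Standardized rate: 0.2600×157.2 + 0.6800×96.8 + 0.0600×20.6 = 107.9320 per 1,000.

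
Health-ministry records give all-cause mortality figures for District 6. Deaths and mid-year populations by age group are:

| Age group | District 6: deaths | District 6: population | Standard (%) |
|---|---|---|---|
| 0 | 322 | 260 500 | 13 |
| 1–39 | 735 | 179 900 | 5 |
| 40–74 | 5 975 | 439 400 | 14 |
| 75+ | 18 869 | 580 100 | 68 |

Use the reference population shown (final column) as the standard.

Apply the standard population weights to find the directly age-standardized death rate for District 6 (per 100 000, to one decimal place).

Age-specific rates per 100 000 for District 6: 123.61, 408.56, 1359.81, 3252.72.
Standard weights: 0.13, 0.05, 0.14, 0.68.
Standardized rate: 0.1300×123.61 + 0.0500×408.56 + 0.1400×1359.81 + 0.6800×3252.72 = 2438.7166 per 100 000.

2438.7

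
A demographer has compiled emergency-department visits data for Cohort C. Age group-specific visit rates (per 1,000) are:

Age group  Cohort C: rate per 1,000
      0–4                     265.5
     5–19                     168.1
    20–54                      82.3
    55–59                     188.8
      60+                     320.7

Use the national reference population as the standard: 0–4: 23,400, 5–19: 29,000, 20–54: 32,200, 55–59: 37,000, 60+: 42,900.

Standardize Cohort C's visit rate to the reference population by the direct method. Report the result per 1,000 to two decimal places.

Standard total = 164,500; weights = 0.1422, 0.1763, 0.1957, 0.2249, 0.2608.
Standardized rate: 0.1422×265.5 + 0.1763×168.1 + 0.1957×82.3 + 0.2249×188.8 + 0.2608×320.7 = 209.6127 per 1,000.

209.61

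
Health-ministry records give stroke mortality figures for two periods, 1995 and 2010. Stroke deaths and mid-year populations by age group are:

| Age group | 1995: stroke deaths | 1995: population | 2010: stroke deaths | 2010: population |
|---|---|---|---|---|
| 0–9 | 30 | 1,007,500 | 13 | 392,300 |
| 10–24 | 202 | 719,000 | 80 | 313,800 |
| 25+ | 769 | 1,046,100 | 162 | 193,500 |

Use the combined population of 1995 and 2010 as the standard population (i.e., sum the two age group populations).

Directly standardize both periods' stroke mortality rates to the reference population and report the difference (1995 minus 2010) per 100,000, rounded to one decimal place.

-2.8

Age-specific rates per 100,000 for 1995: 2.98, 28.09, 73.51.
For 2010: 3.31, 25.49, 83.72.
Combined standard total = 3,672,200; weights = 0.3812, 0.2812, 0.3376.
1995: 0.3812×2.98 + 0.2812×28.09 + 0.3376×73.51 = 33.8513 per 100,000.
2010: 0.3812×3.31 + 0.2812×25.49 + 0.3376×83.72 = 36.6944 per 100,000.
Difference = 33.8513 − 36.6944 = -2.8432.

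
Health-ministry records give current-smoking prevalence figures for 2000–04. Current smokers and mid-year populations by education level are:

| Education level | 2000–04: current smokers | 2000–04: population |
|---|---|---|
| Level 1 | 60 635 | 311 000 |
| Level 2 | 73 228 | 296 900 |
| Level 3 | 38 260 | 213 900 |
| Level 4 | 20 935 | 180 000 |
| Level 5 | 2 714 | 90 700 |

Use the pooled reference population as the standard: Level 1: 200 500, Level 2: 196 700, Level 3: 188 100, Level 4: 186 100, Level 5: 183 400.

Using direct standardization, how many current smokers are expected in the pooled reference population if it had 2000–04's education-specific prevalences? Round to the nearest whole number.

Education-specific rates per 1 000 for 2000–04: 194.968, 246.642, 178.869, 116.306, 29.923.
Expected current smokers = Σ (standard pop × education-specific rate ÷ 1 000)
= 200 500×194.968/1 000 + 196 700×246.642/1 000 + 188 100×178.869/1 000 + 186 100×116.306/1 000 + 183 400×29.923/1 000
= 39091.05 + 48514.47 + 33645.19 + 21644.46 + 5487.85 = 148383.03.

148383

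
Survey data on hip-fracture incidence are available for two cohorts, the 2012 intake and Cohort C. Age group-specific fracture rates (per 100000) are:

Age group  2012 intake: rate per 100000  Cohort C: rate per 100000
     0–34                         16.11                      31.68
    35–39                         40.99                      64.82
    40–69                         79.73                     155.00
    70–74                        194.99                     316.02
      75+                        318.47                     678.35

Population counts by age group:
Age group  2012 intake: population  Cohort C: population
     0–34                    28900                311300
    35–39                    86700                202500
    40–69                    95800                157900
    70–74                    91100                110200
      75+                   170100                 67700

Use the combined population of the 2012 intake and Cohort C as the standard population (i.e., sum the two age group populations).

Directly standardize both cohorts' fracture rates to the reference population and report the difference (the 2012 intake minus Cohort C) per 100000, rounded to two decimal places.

-106.81

Combined standard total = 1322200; weights = 0.2573, 0.2187, 0.1919, 0.1522, 0.1799.
The 2012 intake: 0.2573×16.11 + 0.2187×40.99 + 0.1919×79.73 + 0.1522×194.99 + 0.1799×318.47 = 115.3729 per 100000.
Cohort C: 0.2573×31.68 + 0.2187×64.82 + 0.1919×155.00 + 0.1522×316.02 + 0.1799×678.35 = 222.1853 per 100000.
Difference = 115.3729 − 222.1853 = -106.8124.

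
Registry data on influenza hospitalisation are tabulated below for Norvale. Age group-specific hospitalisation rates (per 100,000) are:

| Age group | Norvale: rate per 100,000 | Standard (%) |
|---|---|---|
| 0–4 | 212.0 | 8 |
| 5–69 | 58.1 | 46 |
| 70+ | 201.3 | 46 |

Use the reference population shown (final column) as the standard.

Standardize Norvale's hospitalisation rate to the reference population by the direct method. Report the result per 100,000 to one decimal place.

136.3

Standard weights: 0.08, 0.46, 0.46.
Standardized rate: 0.0800×212.0 + 0.4600×58.1 + 0.4600×201.3 = 136.2840 per 100,000.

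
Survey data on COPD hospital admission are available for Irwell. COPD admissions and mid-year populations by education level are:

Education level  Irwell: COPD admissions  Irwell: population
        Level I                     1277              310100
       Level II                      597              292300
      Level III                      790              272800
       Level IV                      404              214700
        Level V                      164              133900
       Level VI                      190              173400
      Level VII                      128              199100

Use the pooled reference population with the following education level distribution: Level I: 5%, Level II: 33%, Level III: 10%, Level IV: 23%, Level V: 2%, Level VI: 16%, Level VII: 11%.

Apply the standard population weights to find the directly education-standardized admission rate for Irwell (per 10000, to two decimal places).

18.73

Education-specific rates per 10000 for Irwell: 41.18, 20.42, 28.96, 18.82, 12.25, 10.96, 6.43.
Standard weights: 0.05, 0.33, 0.10, 0.23, 0.02, 0.16, 0.11.
Standardized rate: 0.0500×41.18 + 0.3300×20.42 + 0.1000×28.96 + 0.2300×18.82 + 0.0200×12.25 + 0.1600×10.96 + 0.1100×6.43 = 18.7281 per 10000.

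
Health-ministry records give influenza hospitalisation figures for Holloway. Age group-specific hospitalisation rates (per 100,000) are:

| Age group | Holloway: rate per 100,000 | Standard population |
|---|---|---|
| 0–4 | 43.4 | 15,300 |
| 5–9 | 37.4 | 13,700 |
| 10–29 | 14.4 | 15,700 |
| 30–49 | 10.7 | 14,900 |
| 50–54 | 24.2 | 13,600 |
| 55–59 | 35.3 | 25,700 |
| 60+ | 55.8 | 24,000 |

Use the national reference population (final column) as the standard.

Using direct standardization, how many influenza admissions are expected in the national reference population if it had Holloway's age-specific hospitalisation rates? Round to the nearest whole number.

Expected influenza admissions = Σ (standard pop × age-specific rate ÷ 100,000)
= 15,300×43.4/100,000 + 13,700×37.4/100,000 + 15,700×14.4/100,000 + 14,900×10.7/100,000 + 13,600×24.2/100,000 + 25,700×35.3/100,000 + 24,000×55.8/100,000
= 6.64 + 5.12 + 2.26 + 1.59 + 3.29 + 9.07 + 13.39 = 41.37.

41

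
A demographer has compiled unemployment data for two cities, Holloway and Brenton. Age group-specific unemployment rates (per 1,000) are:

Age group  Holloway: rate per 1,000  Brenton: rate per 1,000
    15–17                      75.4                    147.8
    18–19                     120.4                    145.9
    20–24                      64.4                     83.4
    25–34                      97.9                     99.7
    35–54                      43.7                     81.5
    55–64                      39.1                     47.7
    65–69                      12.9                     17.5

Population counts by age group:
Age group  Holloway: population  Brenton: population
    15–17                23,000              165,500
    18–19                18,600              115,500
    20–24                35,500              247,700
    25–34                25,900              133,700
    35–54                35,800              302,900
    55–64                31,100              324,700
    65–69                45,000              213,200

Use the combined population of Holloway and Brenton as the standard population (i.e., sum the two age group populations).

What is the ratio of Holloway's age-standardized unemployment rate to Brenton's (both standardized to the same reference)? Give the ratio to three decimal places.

0.708

Combined standard total = 1,718,100; weights = 0.1097, 0.0781, 0.1648, 0.0929, 0.1971, 0.2071, 0.1503.
Holloway: 0.1097×75.4 + 0.0781×120.4 + 0.1648×64.4 + 0.0929×97.9 + 0.1971×43.7 + 0.2071×39.1 + 0.1503×12.9 = 56.0300 per 1,000.
Brenton: 0.1097×147.8 + 0.0781×145.9 + 0.1648×83.4 + 0.0929×99.7 + 0.1971×81.5 + 0.2071×47.7 + 0.1503×17.5 = 79.1867 per 1,000.
Ratio = 56.0300 ÷ 79.1867 = 0.70757.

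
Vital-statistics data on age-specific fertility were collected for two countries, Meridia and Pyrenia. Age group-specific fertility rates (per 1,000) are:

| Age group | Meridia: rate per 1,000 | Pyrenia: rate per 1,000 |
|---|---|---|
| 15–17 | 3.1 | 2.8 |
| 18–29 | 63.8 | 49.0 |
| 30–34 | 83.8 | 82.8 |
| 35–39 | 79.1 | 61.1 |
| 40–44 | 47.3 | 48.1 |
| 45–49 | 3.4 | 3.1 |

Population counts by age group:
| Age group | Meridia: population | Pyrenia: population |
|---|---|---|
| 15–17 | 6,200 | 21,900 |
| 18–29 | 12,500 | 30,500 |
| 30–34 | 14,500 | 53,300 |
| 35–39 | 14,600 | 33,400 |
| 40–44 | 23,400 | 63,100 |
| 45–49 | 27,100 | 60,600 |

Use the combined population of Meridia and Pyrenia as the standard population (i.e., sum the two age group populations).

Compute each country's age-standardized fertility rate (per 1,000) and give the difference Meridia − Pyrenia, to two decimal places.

4.25

Combined standard total = 361,100; weights = 0.0778, 0.1191, 0.1878, 0.1329, 0.2395, 0.2429.
Meridia: 0.0778×3.1 + 0.1191×63.8 + 0.1878×83.8 + 0.1329×79.1 + 0.2395×47.3 + 0.2429×3.4 = 46.2436 per 1,000.
Pyrenia: 0.0778×2.8 + 0.1191×49.0 + 0.1878×82.8 + 0.1329×61.1 + 0.2395×48.1 + 0.2429×3.1 = 41.9962 per 1,000.
Difference = 46.2436 − 41.9962 = 4.2474.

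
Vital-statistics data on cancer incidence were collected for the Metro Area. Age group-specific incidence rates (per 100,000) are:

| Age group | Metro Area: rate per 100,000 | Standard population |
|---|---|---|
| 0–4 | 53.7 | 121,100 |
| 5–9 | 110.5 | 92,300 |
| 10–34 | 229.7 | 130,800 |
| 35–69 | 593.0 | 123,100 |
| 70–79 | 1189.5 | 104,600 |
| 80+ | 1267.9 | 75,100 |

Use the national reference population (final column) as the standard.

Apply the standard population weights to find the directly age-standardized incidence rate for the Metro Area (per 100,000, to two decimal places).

Standard total = 647,000; weights = 0.1872, 0.1427, 0.2022, 0.1903, 0.1617, 0.1161.
Standardized rate: 0.1872×53.7 + 0.1427×110.5 + 0.2022×229.7 + 0.1903×593.0 + 0.1617×1189.5 + 0.1161×1267.9 = 524.5537 per 100,000.

524.55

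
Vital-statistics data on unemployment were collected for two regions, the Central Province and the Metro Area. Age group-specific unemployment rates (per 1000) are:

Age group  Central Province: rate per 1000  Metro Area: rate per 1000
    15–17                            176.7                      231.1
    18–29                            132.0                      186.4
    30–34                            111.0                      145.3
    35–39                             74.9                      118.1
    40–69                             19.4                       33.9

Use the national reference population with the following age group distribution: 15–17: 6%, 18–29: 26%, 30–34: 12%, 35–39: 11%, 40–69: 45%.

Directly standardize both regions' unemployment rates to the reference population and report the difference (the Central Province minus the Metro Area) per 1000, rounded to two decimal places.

-32.80

Standard weights: 0.06, 0.26, 0.12, 0.11, 0.45.
The Central Province: 0.0600×176.7 + 0.2600×132.0 + 0.1200×111.0 + 0.1100×74.9 + 0.4500×19.4 = 75.2110 per 1000.
The Metro Area: 0.0600×231.1 + 0.2600×186.4 + 0.1200×145.3 + 0.1100×118.1 + 0.4500×33.9 = 108.0120 per 1000.
Difference = 75.2110 − 108.0120 = -32.8010.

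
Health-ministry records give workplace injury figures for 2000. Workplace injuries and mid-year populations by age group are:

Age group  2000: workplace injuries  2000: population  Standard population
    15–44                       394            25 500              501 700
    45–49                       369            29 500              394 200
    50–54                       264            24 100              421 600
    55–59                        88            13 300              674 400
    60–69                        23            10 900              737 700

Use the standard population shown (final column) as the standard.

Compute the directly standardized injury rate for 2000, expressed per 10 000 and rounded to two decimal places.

Age-specific rates per 10 000 for 2000: 154.51, 125.08, 109.54, 66.17, 21.10.
Standard total = 2 729 600; weights = 0.1838, 0.1444, 0.1545, 0.2471, 0.2703.
Standardized rate: 0.1838×154.51 + 0.1444×125.08 + 0.1545×109.54 + 0.2471×66.17 + 0.2703×21.10 = 85.4329 per 10 000.

85.43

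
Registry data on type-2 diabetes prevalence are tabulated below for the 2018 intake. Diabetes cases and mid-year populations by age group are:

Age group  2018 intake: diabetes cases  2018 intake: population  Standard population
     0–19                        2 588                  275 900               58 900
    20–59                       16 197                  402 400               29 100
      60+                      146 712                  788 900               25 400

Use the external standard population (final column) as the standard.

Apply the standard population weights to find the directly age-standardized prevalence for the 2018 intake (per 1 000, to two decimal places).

Age-specific rates per 1 000 for the 2018 intake: 9.380, 40.251, 185.970.
Standard total = 113 400; weights = 0.5194, 0.2566, 0.2240.
Standardized rate: 0.5194×9.380 + 0.2566×40.251 + 0.2240×185.970 = 56.8558 per 1 000.

56.86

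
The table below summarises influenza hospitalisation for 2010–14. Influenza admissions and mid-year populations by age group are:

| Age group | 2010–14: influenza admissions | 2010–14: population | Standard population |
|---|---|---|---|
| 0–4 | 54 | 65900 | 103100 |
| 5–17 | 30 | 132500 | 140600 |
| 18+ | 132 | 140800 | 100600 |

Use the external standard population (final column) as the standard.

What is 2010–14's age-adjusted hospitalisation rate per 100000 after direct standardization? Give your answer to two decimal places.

61.18

Age-specific rates per 100000 for 2010–14: 81.94, 22.64, 93.75.
Standard total = 344300; weights = 0.2994, 0.4084, 0.2922.
Standardized rate: 0.2994×81.94 + 0.4084×22.64 + 0.2922×93.75 = 61.1760 per 100000.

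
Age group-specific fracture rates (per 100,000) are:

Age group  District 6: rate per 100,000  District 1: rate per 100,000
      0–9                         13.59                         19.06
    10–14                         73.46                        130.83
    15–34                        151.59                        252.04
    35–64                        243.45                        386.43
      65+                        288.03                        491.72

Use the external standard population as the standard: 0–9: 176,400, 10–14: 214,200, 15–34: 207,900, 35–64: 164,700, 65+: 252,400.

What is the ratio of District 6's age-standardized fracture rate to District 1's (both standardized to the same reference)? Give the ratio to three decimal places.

Standard total = 1,015,600; weights = 0.1737, 0.2109, 0.2047, 0.1622, 0.2485.
District 6: 0.1737×13.59 + 0.2109×73.46 + 0.2047×151.59 + 0.1622×243.45 + 0.2485×288.03 = 159.9478 per 100,000.
District 1: 0.1737×19.06 + 0.2109×130.83 + 0.2047×252.04 + 0.1622×386.43 + 0.2485×491.72 = 267.3693 per 100,000.
Ratio = 159.9478 ÷ 267.3693 = 0.59823.

0.598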